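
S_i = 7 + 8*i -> [7, 15, 23, 31, 39]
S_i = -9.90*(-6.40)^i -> [-9.9, 63.36, -405.5, 2595.23, -16609.44]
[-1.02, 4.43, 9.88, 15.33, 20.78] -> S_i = -1.02 + 5.45*i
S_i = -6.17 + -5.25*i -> [-6.17, -11.42, -16.67, -21.92, -27.17]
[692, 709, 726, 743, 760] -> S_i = 692 + 17*i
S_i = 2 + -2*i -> [2, 0, -2, -4, -6]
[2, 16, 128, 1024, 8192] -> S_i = 2*8^i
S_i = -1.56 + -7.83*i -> [-1.56, -9.39, -17.22, -25.05, -32.88]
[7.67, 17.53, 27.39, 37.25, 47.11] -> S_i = 7.67 + 9.86*i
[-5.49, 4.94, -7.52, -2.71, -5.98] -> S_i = Random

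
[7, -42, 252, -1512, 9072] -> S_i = 7*-6^i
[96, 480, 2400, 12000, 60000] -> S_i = 96*5^i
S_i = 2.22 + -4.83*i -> [2.22, -2.61, -7.44, -12.27, -17.1]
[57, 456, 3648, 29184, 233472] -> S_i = 57*8^i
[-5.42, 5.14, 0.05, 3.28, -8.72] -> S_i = Random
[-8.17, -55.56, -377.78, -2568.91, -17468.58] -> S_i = -8.17*6.80^i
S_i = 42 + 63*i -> [42, 105, 168, 231, 294]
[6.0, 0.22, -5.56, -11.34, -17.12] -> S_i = 6.00 + -5.78*i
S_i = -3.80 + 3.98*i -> [-3.8, 0.18, 4.16, 8.14, 12.12]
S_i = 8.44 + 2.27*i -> [8.44, 10.71, 12.98, 15.25, 17.52]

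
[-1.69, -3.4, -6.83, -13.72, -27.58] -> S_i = -1.69*2.01^i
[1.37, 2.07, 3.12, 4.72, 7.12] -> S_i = 1.37*1.51^i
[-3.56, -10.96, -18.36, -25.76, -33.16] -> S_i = -3.56 + -7.40*i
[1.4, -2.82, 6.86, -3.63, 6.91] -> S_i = Random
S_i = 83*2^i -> [83, 166, 332, 664, 1328]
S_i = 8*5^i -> [8, 40, 200, 1000, 5000]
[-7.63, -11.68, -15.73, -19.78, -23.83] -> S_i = -7.63 + -4.05*i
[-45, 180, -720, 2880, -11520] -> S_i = -45*-4^i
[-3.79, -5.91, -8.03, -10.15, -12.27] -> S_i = -3.79 + -2.12*i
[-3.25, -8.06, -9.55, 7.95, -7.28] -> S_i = Random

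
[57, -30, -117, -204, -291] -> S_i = 57 + -87*i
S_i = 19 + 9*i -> [19, 28, 37, 46, 55]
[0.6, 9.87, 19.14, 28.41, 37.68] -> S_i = 0.60 + 9.27*i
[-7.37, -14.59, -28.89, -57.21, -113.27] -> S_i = -7.37*1.98^i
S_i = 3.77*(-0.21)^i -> [3.77, -0.79, 0.17, -0.03, 0.01]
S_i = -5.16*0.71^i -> [-5.16, -3.66, -2.6, -1.85, -1.31]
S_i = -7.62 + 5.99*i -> [-7.62, -1.63, 4.36, 10.35, 16.34]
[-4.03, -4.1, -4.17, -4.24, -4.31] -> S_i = -4.03 + -0.07*i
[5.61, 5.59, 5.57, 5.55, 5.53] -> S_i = 5.61 + -0.02*i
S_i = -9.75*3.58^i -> [-9.75, -34.9, -124.96, -447.36, -1601.54]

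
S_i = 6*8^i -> [6, 48, 384, 3072, 24576]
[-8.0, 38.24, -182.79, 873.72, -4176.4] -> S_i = -8.00*(-4.78)^i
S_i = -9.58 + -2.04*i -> [-9.58, -11.62, -13.66, -15.7, -17.74]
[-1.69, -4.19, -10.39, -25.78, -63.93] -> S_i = -1.69*2.48^i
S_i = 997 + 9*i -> [997, 1006, 1015, 1024, 1033]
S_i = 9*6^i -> [9, 54, 324, 1944, 11664]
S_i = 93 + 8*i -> [93, 101, 109, 117, 125]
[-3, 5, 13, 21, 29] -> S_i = -3 + 8*i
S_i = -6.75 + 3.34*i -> [-6.75, -3.41, -0.07, 3.27, 6.61]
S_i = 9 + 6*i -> [9, 15, 21, 27, 33]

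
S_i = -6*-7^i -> [-6, 42, -294, 2058, -14406]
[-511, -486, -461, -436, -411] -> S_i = -511 + 25*i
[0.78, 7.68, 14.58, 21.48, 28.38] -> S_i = 0.78 + 6.90*i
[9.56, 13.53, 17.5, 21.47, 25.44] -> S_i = 9.56 + 3.97*i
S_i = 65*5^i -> [65, 325, 1625, 8125, 40625]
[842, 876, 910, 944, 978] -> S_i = 842 + 34*i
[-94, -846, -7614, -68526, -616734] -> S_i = -94*9^i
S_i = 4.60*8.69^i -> [4.6, 39.97, 347.37, 3018.68, 26232.33]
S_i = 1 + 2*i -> [1, 3, 5, 7, 9]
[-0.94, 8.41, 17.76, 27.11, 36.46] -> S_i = -0.94 + 9.35*i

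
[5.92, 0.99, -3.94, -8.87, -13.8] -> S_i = 5.92 + -4.93*i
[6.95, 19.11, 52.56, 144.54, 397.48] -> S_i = 6.95*2.75^i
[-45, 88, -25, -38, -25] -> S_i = Random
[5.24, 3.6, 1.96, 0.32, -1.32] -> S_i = 5.24 + -1.64*i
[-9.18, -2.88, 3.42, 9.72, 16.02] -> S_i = -9.18 + 6.30*i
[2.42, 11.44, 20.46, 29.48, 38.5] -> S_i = 2.42 + 9.02*i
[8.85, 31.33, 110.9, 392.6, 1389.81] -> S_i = 8.85*3.54^i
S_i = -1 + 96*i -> [-1, 95, 191, 287, 383]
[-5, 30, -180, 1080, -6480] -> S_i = -5*-6^i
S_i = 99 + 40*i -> [99, 139, 179, 219, 259]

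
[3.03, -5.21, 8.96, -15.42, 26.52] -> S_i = 3.03*(-1.72)^i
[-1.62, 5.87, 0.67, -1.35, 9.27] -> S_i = Random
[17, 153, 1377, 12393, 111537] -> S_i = 17*9^i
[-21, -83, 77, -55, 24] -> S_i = Random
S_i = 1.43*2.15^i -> [1.43, 3.07, 6.61, 14.21, 30.56]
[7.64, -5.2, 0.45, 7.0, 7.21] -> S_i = Random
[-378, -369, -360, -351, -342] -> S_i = -378 + 9*i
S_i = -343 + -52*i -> [-343, -395, -447, -499, -551]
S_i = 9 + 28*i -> [9, 37, 65, 93, 121]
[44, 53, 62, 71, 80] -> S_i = 44 + 9*i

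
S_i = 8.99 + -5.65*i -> [8.99, 3.34, -2.31, -7.96, -13.61]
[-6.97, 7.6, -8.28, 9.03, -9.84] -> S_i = -6.97*(-1.09)^i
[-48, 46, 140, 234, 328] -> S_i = -48 + 94*i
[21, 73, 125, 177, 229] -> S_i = 21 + 52*i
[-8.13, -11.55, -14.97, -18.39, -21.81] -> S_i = -8.13 + -3.42*i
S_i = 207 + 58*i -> [207, 265, 323, 381, 439]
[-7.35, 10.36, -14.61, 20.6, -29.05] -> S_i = -7.35*(-1.41)^i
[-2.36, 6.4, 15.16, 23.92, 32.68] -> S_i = -2.36 + 8.76*i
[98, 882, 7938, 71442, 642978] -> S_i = 98*9^i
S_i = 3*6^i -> [3, 18, 108, 648, 3888]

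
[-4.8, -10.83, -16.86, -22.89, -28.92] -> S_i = -4.80 + -6.03*i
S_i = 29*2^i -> [29, 58, 116, 232, 464]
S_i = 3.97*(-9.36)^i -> [3.97, -37.16, 347.81, -3255.5, 30471.5]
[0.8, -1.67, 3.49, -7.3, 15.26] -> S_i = 0.80*(-2.09)^i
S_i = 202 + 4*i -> [202, 206, 210, 214, 218]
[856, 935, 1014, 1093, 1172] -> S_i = 856 + 79*i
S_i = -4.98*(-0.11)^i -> [-4.98, 0.55, -0.06, 0.01, -0.0]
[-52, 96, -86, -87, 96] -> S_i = Random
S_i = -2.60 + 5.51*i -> [-2.6, 2.91, 8.42, 13.93, 19.44]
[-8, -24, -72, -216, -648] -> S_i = -8*3^i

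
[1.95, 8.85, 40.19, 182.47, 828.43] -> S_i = 1.95*4.54^i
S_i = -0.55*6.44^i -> [-0.55, -3.54, -22.81, -146.9, -946.03]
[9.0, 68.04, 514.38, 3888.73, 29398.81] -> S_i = 9.00*7.56^i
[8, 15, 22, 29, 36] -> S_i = 8 + 7*i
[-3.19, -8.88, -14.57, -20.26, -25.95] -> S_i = -3.19 + -5.69*i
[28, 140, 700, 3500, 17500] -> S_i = 28*5^i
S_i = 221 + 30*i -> [221, 251, 281, 311, 341]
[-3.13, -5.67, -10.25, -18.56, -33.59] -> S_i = -3.13*1.81^i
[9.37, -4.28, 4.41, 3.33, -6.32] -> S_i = Random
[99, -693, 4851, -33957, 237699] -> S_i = 99*-7^i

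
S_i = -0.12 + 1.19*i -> [-0.12, 1.07, 2.26, 3.45, 4.64]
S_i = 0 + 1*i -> [0, 1, 2, 3, 4]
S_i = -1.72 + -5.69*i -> [-1.72, -7.41, -13.1, -18.79, -24.48]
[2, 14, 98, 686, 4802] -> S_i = 2*7^i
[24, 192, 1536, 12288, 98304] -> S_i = 24*8^i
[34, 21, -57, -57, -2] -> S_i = Random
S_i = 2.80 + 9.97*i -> [2.8, 12.77, 22.74, 32.71, 42.68]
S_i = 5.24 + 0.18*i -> [5.24, 5.42, 5.6, 5.78, 5.96]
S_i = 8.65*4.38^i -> [8.65, 37.89, 165.95, 726.84, 3183.56]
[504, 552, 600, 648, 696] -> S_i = 504 + 48*i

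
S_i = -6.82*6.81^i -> [-6.82, -46.44, -316.29, -2153.9, -14668.06]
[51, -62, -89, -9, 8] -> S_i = Random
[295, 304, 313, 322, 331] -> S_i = 295 + 9*i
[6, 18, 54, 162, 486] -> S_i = 6*3^i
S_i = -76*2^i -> [-76, -152, -304, -608, -1216]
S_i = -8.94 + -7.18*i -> [-8.94, -16.12, -23.3, -30.48, -37.66]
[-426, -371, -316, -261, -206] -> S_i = -426 + 55*i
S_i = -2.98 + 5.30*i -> [-2.98, 2.32, 7.62, 12.92, 18.22]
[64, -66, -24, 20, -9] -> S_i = Random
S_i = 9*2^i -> [9, 18, 36, 72, 144]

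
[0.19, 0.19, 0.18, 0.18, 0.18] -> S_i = 0.19*0.98^i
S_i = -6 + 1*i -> [-6, -5, -4, -3, -2]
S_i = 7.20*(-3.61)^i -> [7.2, -25.99, 93.83, -338.73, 1222.82]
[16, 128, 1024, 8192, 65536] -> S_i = 16*8^i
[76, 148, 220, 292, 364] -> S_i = 76 + 72*i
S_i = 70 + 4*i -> [70, 74, 78, 82, 86]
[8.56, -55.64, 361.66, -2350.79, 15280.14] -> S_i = 8.56*(-6.50)^i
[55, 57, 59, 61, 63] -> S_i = 55 + 2*i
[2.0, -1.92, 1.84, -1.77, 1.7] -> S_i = 2.00*(-0.96)^i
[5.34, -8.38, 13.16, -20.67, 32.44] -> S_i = 5.34*(-1.57)^i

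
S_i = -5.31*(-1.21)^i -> [-5.31, 6.43, -7.77, 9.41, -11.38]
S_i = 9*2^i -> [9, 18, 36, 72, 144]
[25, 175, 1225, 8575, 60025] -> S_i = 25*7^i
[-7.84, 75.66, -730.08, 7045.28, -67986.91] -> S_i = -7.84*(-9.65)^i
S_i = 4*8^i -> [4, 32, 256, 2048, 16384]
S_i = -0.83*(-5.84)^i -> [-0.83, 4.85, -28.31, 165.32, -965.45]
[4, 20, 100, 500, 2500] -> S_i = 4*5^i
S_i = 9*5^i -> [9, 45, 225, 1125, 5625]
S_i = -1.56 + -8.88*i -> [-1.56, -10.44, -19.32, -28.2, -37.08]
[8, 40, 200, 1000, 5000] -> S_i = 8*5^i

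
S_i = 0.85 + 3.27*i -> [0.85, 4.12, 7.39, 10.66, 13.93]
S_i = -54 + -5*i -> [-54, -59, -64, -69, -74]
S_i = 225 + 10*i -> [225, 235, 245, 255, 265]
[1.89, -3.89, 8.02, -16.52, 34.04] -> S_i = 1.89*(-2.06)^i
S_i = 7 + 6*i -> [7, 13, 19, 25, 31]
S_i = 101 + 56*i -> [101, 157, 213, 269, 325]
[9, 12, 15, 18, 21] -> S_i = 9 + 3*i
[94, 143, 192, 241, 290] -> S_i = 94 + 49*i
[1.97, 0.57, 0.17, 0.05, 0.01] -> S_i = 1.97*0.29^i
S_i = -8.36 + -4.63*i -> [-8.36, -12.99, -17.62, -22.25, -26.88]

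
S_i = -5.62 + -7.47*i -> [-5.62, -13.09, -20.56, -28.03, -35.5]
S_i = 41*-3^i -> [41, -123, 369, -1107, 3321]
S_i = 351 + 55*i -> [351, 406, 461, 516, 571]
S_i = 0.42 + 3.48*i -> [0.42, 3.9, 7.38, 10.86, 14.34]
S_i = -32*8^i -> [-32, -256, -2048, -16384, -131072]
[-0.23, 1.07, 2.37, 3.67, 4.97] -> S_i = -0.23 + 1.30*i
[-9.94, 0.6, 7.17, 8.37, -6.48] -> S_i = Random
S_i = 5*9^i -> [5, 45, 405, 3645, 32805]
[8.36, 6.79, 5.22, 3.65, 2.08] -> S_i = 8.36 + -1.57*i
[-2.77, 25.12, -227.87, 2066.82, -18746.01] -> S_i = -2.77*(-9.07)^i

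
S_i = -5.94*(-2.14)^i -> [-5.94, 12.71, -27.2, 58.21, -124.58]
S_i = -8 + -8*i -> [-8, -16, -24, -32, -40]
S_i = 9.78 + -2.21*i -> [9.78, 7.57, 5.36, 3.15, 0.94]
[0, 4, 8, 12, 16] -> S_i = 0 + 4*i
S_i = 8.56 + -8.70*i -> [8.56, -0.14, -8.84, -17.54, -26.24]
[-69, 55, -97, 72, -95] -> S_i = Random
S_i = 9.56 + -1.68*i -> [9.56, 7.88, 6.2, 4.52, 2.84]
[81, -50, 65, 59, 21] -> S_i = Random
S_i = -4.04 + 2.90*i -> [-4.04, -1.14, 1.76, 4.66, 7.56]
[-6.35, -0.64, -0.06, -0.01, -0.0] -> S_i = -6.35*0.10^i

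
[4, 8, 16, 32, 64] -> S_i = 4*2^i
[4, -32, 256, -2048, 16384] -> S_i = 4*-8^i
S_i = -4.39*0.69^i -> [-4.39, -3.03, -2.09, -1.44, -1.0]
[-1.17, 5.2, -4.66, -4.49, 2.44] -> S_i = Random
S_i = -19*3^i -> [-19, -57, -171, -513, -1539]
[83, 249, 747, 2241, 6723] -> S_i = 83*3^i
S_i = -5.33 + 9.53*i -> [-5.33, 4.2, 13.73, 23.26, 32.79]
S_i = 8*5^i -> [8, 40, 200, 1000, 5000]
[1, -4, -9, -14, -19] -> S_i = 1 + -5*i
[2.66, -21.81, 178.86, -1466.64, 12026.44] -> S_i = 2.66*(-8.20)^i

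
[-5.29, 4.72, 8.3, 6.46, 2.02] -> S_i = Random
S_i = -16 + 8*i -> [-16, -8, 0, 8, 16]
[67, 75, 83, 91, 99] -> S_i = 67 + 8*i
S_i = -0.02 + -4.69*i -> [-0.02, -4.71, -9.4, -14.09, -18.78]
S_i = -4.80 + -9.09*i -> [-4.8, -13.89, -22.98, -32.07, -41.16]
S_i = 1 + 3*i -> [1, 4, 7, 10, 13]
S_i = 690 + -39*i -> [690, 651, 612, 573, 534]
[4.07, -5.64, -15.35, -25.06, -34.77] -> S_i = 4.07 + -9.71*i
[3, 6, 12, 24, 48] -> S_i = 3*2^i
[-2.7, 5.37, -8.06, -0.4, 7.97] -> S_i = Random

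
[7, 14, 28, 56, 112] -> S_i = 7*2^i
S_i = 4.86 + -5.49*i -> [4.86, -0.63, -6.12, -11.61, -17.1]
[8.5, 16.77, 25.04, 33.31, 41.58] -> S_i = 8.50 + 8.27*i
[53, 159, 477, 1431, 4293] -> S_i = 53*3^i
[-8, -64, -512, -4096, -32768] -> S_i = -8*8^i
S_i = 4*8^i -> [4, 32, 256, 2048, 16384]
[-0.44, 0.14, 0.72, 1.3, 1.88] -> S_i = -0.44 + 0.58*i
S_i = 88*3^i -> [88, 264, 792, 2376, 7128]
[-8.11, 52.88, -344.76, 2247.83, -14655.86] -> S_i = -8.11*(-6.52)^i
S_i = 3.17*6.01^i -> [3.17, 19.05, 114.5, 688.15, 4135.78]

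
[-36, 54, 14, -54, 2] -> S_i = Random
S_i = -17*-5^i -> [-17, 85, -425, 2125, -10625]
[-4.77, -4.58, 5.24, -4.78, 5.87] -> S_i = Random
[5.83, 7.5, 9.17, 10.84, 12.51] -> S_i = 5.83 + 1.67*i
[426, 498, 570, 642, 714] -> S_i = 426 + 72*i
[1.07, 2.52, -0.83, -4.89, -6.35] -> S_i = Random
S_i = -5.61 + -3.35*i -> [-5.61, -8.96, -12.31, -15.66, -19.01]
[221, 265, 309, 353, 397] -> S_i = 221 + 44*i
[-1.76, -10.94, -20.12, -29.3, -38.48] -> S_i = -1.76 + -9.18*i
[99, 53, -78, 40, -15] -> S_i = Random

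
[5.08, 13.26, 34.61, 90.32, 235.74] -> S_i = 5.08*2.61^i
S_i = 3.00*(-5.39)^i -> [3.0, -16.17, 87.16, -469.77, 2532.07]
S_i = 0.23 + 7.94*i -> [0.23, 8.17, 16.11, 24.05, 31.99]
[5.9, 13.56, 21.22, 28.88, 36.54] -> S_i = 5.90 + 7.66*i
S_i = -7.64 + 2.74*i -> [-7.64, -4.9, -2.16, 0.58, 3.32]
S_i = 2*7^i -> [2, 14, 98, 686, 4802]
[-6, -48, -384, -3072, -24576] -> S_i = -6*8^i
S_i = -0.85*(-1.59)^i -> [-0.85, 1.35, -2.15, 3.42, -5.43]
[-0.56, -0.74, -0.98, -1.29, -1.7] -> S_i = -0.56*1.32^i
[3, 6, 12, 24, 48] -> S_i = 3*2^i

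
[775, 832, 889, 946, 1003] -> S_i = 775 + 57*i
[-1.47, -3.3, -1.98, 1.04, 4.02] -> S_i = Random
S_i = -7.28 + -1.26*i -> [-7.28, -8.54, -9.8, -11.06, -12.32]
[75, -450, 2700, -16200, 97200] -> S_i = 75*-6^i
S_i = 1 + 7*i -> [1, 8, 15, 22, 29]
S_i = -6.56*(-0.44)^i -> [-6.56, 2.89, -1.27, 0.56, -0.25]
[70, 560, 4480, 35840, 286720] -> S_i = 70*8^i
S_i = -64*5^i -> [-64, -320, -1600, -8000, -40000]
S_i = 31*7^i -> [31, 217, 1519, 10633, 74431]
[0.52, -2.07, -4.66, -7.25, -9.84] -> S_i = 0.52 + -2.59*i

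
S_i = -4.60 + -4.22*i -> [-4.6, -8.82, -13.04, -17.26, -21.48]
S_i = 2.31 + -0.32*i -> [2.31, 1.99, 1.67, 1.35, 1.03]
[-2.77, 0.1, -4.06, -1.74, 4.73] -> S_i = Random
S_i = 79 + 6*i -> [79, 85, 91, 97, 103]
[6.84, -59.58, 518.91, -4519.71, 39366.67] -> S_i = 6.84*(-8.71)^i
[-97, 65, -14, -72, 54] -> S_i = Random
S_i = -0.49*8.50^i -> [-0.49, -4.16, -35.4, -300.92, -2557.83]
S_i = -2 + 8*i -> [-2, 6, 14, 22, 30]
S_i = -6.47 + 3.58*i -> [-6.47, -2.89, 0.69, 4.27, 7.85]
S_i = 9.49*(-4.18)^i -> [9.49, -39.67, 165.81, -693.1, 2897.15]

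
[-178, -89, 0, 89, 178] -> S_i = -178 + 89*i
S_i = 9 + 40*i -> [9, 49, 89, 129, 169]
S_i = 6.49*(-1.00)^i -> [6.49, -6.49, 6.49, -6.49, 6.49]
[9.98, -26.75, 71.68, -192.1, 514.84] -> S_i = 9.98*(-2.68)^i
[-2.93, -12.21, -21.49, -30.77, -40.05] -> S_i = -2.93 + -9.28*i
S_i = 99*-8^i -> [99, -792, 6336, -50688, 405504]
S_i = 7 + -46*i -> [7, -39, -85, -131, -177]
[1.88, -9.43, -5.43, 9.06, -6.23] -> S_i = Random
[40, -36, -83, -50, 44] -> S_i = Random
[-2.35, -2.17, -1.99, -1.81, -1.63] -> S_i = -2.35 + 0.18*i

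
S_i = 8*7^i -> [8, 56, 392, 2744, 19208]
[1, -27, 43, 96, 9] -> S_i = Random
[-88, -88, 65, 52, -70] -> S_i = Random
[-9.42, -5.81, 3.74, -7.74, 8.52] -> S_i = Random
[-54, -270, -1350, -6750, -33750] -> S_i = -54*5^i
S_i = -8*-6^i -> [-8, 48, -288, 1728, -10368]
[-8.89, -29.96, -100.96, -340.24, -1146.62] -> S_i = -8.89*3.37^i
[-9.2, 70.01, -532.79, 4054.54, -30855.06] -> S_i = -9.20*(-7.61)^i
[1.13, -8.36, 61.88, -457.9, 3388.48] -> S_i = 1.13*(-7.40)^i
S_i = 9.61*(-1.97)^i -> [9.61, -18.93, 37.3, -73.47, 144.74]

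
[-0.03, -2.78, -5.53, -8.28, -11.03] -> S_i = -0.03 + -2.75*i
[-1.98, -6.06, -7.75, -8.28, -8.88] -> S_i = Random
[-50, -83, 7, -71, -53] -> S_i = Random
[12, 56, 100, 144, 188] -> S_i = 12 + 44*i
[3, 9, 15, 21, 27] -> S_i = 3 + 6*i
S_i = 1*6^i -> [1, 6, 36, 216, 1296]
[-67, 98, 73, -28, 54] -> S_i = Random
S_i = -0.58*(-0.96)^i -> [-0.58, 0.56, -0.53, 0.51, -0.49]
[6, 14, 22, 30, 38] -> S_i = 6 + 8*i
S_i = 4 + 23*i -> [4, 27, 50, 73, 96]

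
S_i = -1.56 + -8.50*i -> [-1.56, -10.06, -18.56, -27.06, -35.56]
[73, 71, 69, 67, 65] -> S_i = 73 + -2*i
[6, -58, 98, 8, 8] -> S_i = Random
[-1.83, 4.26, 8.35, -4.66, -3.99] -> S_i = Random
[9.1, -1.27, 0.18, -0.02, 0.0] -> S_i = 9.10*(-0.14)^i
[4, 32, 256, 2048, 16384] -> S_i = 4*8^i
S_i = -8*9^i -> [-8, -72, -648, -5832, -52488]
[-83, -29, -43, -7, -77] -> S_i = Random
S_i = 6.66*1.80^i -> [6.66, 11.99, 21.58, 38.84, 69.91]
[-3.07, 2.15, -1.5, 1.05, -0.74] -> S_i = -3.07*(-0.70)^i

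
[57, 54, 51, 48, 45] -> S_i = 57 + -3*i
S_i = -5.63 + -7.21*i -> [-5.63, -12.84, -20.05, -27.26, -34.47]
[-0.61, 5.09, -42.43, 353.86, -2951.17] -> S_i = -0.61*(-8.34)^i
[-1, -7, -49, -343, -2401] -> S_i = -1*7^i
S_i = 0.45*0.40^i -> [0.45, 0.18, 0.07, 0.03, 0.01]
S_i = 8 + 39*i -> [8, 47, 86, 125, 164]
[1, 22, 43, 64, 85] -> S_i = 1 + 21*i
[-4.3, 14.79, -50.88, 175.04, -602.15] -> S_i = -4.30*(-3.44)^i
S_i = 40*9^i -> [40, 360, 3240, 29160, 262440]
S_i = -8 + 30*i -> [-8, 22, 52, 82, 112]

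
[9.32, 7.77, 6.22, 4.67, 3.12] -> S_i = 9.32 + -1.55*i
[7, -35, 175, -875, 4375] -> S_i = 7*-5^i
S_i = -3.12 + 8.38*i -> [-3.12, 5.26, 13.64, 22.02, 30.4]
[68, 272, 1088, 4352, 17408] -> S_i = 68*4^i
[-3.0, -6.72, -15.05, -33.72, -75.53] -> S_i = -3.00*2.24^i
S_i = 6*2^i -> [6, 12, 24, 48, 96]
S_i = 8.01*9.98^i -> [8.01, 79.94, 797.8, 7962.04, 79461.12]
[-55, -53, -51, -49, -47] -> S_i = -55 + 2*i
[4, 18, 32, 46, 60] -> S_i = 4 + 14*i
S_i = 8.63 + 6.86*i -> [8.63, 15.49, 22.35, 29.21, 36.07]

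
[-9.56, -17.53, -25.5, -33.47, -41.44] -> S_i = -9.56 + -7.97*i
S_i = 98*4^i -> [98, 392, 1568, 6272, 25088]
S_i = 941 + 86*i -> [941, 1027, 1113, 1199, 1285]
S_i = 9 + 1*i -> [9, 10, 11, 12, 13]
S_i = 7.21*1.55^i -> [7.21, 11.18, 17.32, 26.85, 41.62]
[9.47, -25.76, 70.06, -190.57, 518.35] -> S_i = 9.47*(-2.72)^i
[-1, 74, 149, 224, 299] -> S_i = -1 + 75*i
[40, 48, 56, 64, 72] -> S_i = 40 + 8*i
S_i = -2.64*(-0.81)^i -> [-2.64, 2.14, -1.73, 1.4, -1.14]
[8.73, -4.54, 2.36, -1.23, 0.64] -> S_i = 8.73*(-0.52)^i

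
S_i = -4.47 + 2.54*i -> [-4.47, -1.93, 0.61, 3.15, 5.69]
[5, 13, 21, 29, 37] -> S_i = 5 + 8*i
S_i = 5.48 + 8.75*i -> [5.48, 14.23, 22.98, 31.73, 40.48]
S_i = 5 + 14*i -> [5, 19, 33, 47, 61]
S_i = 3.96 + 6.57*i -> [3.96, 10.53, 17.1, 23.67, 30.24]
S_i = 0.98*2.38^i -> [0.98, 2.33, 5.55, 13.21, 31.44]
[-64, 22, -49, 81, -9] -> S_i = Random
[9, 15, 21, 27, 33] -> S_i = 9 + 6*i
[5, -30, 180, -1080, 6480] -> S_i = 5*-6^i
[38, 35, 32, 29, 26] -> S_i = 38 + -3*i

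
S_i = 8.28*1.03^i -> [8.28, 8.53, 8.78, 9.05, 9.32]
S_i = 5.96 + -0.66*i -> [5.96, 5.3, 4.64, 3.98, 3.32]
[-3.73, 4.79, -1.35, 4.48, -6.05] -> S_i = Random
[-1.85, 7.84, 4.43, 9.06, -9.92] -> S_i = Random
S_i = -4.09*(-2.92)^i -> [-4.09, 11.94, -34.87, 101.83, -297.34]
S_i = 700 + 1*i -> [700, 701, 702, 703, 704]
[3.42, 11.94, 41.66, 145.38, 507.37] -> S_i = 3.42*3.49^i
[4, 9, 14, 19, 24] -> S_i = 4 + 5*i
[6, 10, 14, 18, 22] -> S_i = 6 + 4*i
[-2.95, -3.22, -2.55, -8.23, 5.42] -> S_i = Random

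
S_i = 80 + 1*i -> [80, 81, 82, 83, 84]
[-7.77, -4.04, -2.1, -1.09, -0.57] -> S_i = -7.77*0.52^i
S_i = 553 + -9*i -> [553, 544, 535, 526, 517]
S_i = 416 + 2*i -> [416, 418, 420, 422, 424]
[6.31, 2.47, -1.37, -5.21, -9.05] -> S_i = 6.31 + -3.84*i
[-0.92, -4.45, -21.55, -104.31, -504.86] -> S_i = -0.92*4.84^i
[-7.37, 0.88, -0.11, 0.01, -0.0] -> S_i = -7.37*(-0.12)^i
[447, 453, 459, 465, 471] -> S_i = 447 + 6*i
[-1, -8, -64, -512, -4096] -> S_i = -1*8^i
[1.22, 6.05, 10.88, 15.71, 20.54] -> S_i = 1.22 + 4.83*i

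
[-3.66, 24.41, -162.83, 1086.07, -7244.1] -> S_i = -3.66*(-6.67)^i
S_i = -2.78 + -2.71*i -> [-2.78, -5.49, -8.2, -10.91, -13.62]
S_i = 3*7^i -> [3, 21, 147, 1029, 7203]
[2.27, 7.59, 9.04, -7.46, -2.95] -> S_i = Random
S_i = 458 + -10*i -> [458, 448, 438, 428, 418]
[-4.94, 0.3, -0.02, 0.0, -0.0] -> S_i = -4.94*(-0.06)^i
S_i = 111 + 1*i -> [111, 112, 113, 114, 115]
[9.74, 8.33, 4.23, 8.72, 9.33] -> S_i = Random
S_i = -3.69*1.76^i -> [-3.69, -6.49, -11.43, -20.12, -35.41]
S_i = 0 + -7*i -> [0, -7, -14, -21, -28]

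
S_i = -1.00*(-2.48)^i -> [-1.0, 2.48, -6.15, 15.25, -37.83]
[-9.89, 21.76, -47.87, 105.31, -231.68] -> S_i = -9.89*(-2.20)^i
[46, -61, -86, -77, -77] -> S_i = Random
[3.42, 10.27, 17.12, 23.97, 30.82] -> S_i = 3.42 + 6.85*i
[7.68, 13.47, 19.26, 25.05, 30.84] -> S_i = 7.68 + 5.79*i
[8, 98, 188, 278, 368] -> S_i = 8 + 90*i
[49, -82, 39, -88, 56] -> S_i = Random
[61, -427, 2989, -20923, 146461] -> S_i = 61*-7^i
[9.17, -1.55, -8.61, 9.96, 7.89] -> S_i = Random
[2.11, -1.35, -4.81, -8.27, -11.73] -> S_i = 2.11 + -3.46*i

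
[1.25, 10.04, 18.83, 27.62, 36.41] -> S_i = 1.25 + 8.79*i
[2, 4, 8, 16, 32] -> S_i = 2*2^i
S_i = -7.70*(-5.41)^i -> [-7.7, 41.66, -225.36, 1219.22, -6595.99]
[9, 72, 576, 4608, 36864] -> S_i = 9*8^i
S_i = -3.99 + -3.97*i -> [-3.99, -7.96, -11.93, -15.9, -19.87]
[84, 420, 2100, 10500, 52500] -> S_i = 84*5^i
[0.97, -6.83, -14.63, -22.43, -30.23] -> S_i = 0.97 + -7.80*i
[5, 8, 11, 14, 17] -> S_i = 5 + 3*i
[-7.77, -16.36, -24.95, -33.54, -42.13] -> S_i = -7.77 + -8.59*i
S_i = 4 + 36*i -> [4, 40, 76, 112, 148]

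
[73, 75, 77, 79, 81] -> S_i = 73 + 2*i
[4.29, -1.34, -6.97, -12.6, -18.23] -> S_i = 4.29 + -5.63*i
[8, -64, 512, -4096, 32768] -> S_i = 8*-8^i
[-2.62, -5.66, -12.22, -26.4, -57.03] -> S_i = -2.62*2.16^i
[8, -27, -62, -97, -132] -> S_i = 8 + -35*i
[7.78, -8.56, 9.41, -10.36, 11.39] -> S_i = 7.78*(-1.10)^i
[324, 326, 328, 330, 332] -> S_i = 324 + 2*i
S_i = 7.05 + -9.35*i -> [7.05, -2.3, -11.65, -21.0, -30.35]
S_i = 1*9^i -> [1, 9, 81, 729, 6561]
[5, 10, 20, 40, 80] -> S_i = 5*2^i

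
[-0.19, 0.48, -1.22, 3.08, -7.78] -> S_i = -0.19*(-2.53)^i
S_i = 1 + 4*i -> [1, 5, 9, 13, 17]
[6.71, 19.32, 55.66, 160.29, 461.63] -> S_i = 6.71*2.88^i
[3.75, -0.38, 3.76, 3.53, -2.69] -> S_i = Random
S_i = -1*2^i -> [-1, -2, -4, -8, -16]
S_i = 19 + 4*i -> [19, 23, 27, 31, 35]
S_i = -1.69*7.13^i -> [-1.69, -12.05, -85.91, -612.57, -4367.62]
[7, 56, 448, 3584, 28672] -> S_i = 7*8^i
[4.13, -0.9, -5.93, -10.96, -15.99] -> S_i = 4.13 + -5.03*i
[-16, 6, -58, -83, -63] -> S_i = Random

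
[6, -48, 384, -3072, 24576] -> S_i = 6*-8^i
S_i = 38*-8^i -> [38, -304, 2432, -19456, 155648]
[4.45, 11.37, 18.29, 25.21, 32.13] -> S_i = 4.45 + 6.92*i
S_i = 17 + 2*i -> [17, 19, 21, 23, 25]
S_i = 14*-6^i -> [14, -84, 504, -3024, 18144]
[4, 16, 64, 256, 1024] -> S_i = 4*4^i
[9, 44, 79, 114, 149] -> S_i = 9 + 35*i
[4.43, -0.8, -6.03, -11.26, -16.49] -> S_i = 4.43 + -5.23*i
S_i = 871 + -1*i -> [871, 870, 869, 868, 867]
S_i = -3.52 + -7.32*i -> [-3.52, -10.84, -18.16, -25.48, -32.8]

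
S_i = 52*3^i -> [52, 156, 468, 1404, 4212]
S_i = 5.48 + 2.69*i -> [5.48, 8.17, 10.86, 13.55, 16.24]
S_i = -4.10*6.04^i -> [-4.1, -24.76, -149.57, -903.43, -5456.72]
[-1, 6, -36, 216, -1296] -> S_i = -1*-6^i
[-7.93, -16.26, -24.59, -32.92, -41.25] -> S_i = -7.93 + -8.33*i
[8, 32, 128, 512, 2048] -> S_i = 8*4^i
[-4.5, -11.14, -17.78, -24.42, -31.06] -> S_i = -4.50 + -6.64*i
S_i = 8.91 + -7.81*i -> [8.91, 1.1, -6.71, -14.52, -22.33]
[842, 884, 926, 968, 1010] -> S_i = 842 + 42*i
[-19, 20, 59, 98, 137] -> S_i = -19 + 39*i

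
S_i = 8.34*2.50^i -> [8.34, 20.85, 52.12, 130.31, 325.78]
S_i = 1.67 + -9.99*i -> [1.67, -8.32, -18.31, -28.3, -38.29]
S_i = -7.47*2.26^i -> [-7.47, -16.88, -38.15, -86.23, -194.87]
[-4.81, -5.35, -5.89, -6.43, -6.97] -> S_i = -4.81 + -0.54*i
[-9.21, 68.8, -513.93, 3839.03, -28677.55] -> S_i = -9.21*(-7.47)^i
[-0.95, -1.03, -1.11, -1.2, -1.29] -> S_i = -0.95*1.08^i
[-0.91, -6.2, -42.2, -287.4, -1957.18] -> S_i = -0.91*6.81^i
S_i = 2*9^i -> [2, 18, 162, 1458, 13122]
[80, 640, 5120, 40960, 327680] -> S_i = 80*8^i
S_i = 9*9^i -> [9, 81, 729, 6561, 59049]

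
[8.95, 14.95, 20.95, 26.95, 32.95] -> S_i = 8.95 + 6.00*i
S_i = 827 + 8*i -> [827, 835, 843, 851, 859]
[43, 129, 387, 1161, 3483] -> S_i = 43*3^i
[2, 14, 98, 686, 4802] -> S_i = 2*7^i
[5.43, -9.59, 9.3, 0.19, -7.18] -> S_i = Random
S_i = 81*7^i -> [81, 567, 3969, 27783, 194481]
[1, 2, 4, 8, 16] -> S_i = 1*2^i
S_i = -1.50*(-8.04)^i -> [-1.5, 12.06, -96.96, 779.58, -6267.8]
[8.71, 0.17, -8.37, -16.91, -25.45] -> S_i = 8.71 + -8.54*i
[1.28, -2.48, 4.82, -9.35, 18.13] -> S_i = 1.28*(-1.94)^i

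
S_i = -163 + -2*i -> [-163, -165, -167, -169, -171]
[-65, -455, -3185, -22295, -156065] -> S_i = -65*7^i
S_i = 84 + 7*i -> [84, 91, 98, 105, 112]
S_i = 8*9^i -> [8, 72, 648, 5832, 52488]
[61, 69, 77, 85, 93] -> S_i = 61 + 8*i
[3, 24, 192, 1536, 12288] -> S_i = 3*8^i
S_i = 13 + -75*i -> [13, -62, -137, -212, -287]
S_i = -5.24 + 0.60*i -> [-5.24, -4.64, -4.04, -3.44, -2.84]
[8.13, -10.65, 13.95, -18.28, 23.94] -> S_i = 8.13*(-1.31)^i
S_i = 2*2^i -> [2, 4, 8, 16, 32]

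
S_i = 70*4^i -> [70, 280, 1120, 4480, 17920]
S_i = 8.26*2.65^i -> [8.26, 21.89, 58.01, 153.72, 407.35]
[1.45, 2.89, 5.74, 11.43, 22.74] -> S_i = 1.45*1.99^i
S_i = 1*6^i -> [1, 6, 36, 216, 1296]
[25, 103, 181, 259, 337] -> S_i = 25 + 78*i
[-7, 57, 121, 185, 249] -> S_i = -7 + 64*i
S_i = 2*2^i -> [2, 4, 8, 16, 32]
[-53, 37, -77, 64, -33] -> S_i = Random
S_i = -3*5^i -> [-3, -15, -75, -375, -1875]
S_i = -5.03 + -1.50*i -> [-5.03, -6.53, -8.03, -9.53, -11.03]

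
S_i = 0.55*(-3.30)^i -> [0.55, -1.82, 5.99, -19.77, 65.23]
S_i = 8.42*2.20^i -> [8.42, 18.52, 40.75, 89.66, 197.24]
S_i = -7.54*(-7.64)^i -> [-7.54, 57.61, -440.11, 3362.42, -25688.86]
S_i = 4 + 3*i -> [4, 7, 10, 13, 16]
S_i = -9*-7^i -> [-9, 63, -441, 3087, -21609]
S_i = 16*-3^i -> [16, -48, 144, -432, 1296]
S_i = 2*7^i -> [2, 14, 98, 686, 4802]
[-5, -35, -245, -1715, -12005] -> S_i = -5*7^i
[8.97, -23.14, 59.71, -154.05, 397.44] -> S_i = 8.97*(-2.58)^i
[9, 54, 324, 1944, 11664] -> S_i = 9*6^i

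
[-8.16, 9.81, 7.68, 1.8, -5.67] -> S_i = Random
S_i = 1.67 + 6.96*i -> [1.67, 8.63, 15.59, 22.55, 29.51]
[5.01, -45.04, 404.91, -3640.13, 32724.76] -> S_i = 5.01*(-8.99)^i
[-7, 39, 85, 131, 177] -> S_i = -7 + 46*i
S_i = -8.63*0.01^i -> [-8.63, -0.09, -0.0, -0.0, -0.0]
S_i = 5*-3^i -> [5, -15, 45, -135, 405]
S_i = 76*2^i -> [76, 152, 304, 608, 1216]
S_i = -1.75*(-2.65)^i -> [-1.75, 4.64, -12.29, 32.57, -86.3]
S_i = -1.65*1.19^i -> [-1.65, -1.96, -2.34, -2.78, -3.31]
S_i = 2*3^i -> [2, 6, 18, 54, 162]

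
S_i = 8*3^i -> [8, 24, 72, 216, 648]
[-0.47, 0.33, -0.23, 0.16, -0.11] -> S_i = -0.47*(-0.70)^i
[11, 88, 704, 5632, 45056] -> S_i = 11*8^i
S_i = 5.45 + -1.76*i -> [5.45, 3.69, 1.93, 0.17, -1.59]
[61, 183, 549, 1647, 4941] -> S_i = 61*3^i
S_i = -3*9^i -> [-3, -27, -243, -2187, -19683]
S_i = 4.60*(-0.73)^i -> [4.6, -3.36, 2.45, -1.79, 1.31]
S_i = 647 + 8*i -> [647, 655, 663, 671, 679]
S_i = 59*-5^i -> [59, -295, 1475, -7375, 36875]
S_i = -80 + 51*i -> [-80, -29, 22, 73, 124]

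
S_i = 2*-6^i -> [2, -12, 72, -432, 2592]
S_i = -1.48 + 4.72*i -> [-1.48, 3.24, 7.96, 12.68, 17.4]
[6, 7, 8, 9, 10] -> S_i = 6 + 1*i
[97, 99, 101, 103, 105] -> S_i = 97 + 2*i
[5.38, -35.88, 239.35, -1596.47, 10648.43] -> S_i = 5.38*(-6.67)^i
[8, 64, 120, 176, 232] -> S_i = 8 + 56*i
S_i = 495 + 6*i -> [495, 501, 507, 513, 519]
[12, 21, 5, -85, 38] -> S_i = Random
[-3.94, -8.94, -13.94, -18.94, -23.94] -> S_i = -3.94 + -5.00*i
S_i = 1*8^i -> [1, 8, 64, 512, 4096]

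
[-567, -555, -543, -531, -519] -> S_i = -567 + 12*i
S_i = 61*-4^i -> [61, -244, 976, -3904, 15616]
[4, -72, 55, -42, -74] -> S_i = Random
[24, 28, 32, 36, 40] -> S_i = 24 + 4*i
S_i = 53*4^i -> [53, 212, 848, 3392, 13568]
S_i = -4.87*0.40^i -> [-4.87, -1.95, -0.78, -0.31, -0.12]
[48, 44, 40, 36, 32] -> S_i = 48 + -4*i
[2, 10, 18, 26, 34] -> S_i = 2 + 8*i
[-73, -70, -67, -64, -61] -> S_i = -73 + 3*i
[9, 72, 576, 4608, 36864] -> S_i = 9*8^i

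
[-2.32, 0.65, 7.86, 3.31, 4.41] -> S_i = Random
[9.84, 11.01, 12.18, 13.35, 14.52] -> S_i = 9.84 + 1.17*i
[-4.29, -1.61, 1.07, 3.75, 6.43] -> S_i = -4.29 + 2.68*i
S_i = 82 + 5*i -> [82, 87, 92, 97, 102]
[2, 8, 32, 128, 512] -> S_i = 2*4^i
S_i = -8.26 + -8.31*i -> [-8.26, -16.57, -24.88, -33.19, -41.5]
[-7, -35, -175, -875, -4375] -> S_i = -7*5^i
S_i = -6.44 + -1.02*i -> [-6.44, -7.46, -8.48, -9.5, -10.52]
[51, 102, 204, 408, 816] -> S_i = 51*2^i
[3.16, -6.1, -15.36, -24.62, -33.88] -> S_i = 3.16 + -9.26*i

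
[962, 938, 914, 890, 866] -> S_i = 962 + -24*i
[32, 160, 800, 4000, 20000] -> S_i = 32*5^i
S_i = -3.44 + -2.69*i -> [-3.44, -6.13, -8.82, -11.51, -14.2]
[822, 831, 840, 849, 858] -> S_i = 822 + 9*i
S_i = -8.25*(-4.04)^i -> [-8.25, 33.33, -134.65, 544.0, -2197.76]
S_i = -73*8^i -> [-73, -584, -4672, -37376, -299008]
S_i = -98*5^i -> [-98, -490, -2450, -12250, -61250]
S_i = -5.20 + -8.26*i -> [-5.2, -13.46, -21.72, -29.98, -38.24]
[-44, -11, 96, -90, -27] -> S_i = Random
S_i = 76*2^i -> [76, 152, 304, 608, 1216]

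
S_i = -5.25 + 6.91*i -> [-5.25, 1.66, 8.57, 15.48, 22.39]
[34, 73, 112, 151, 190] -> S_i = 34 + 39*i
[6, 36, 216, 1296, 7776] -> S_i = 6*6^i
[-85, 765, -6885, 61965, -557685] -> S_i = -85*-9^i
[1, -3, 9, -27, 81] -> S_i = 1*-3^i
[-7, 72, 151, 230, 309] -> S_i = -7 + 79*i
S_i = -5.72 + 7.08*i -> [-5.72, 1.36, 8.44, 15.52, 22.6]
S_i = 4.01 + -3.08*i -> [4.01, 0.93, -2.15, -5.23, -8.31]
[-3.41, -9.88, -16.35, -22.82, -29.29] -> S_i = -3.41 + -6.47*i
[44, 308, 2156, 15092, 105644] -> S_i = 44*7^i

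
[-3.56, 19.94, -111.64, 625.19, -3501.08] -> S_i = -3.56*(-5.60)^i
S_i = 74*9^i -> [74, 666, 5994, 53946, 485514]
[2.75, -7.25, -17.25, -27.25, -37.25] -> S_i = 2.75 + -10.00*i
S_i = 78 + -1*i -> [78, 77, 76, 75, 74]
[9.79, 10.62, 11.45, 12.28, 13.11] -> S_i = 9.79 + 0.83*i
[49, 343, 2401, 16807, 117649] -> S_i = 49*7^i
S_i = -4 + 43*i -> [-4, 39, 82, 125, 168]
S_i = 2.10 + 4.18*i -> [2.1, 6.28, 10.46, 14.64, 18.82]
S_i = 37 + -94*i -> [37, -57, -151, -245, -339]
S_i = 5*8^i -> [5, 40, 320, 2560, 20480]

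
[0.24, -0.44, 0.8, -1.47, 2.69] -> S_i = 0.24*(-1.83)^i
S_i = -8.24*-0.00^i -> [-8.24, 0.0, -0.0, 0.0, -0.0]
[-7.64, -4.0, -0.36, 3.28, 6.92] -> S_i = -7.64 + 3.64*i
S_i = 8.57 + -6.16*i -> [8.57, 2.41, -3.75, -9.91, -16.07]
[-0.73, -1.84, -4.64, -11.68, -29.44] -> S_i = -0.73*2.52^i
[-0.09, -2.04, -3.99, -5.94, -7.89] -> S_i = -0.09 + -1.95*i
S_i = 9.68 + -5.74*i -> [9.68, 3.94, -1.8, -7.54, -13.28]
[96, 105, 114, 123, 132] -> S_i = 96 + 9*i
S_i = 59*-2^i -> [59, -118, 236, -472, 944]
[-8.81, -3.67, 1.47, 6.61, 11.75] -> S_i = -8.81 + 5.14*i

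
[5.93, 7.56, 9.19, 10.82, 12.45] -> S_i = 5.93 + 1.63*i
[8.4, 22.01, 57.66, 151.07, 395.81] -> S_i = 8.40*2.62^i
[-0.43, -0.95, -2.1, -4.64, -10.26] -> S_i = -0.43*2.21^i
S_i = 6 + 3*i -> [6, 9, 12, 15, 18]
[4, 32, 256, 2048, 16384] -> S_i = 4*8^i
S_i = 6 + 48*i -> [6, 54, 102, 150, 198]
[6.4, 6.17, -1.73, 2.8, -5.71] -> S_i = Random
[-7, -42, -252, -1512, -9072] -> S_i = -7*6^i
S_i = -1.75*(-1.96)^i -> [-1.75, 3.43, -6.72, 13.18, -25.83]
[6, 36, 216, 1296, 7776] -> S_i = 6*6^i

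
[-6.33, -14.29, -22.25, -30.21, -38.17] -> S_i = -6.33 + -7.96*i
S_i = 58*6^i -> [58, 348, 2088, 12528, 75168]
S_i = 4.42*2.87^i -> [4.42, 12.69, 36.41, 104.49, 299.88]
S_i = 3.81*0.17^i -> [3.81, 0.65, 0.11, 0.02, 0.0]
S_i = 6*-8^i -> [6, -48, 384, -3072, 24576]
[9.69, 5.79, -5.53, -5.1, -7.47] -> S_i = Random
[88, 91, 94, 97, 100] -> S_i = 88 + 3*i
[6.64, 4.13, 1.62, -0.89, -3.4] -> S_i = 6.64 + -2.51*i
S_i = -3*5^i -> [-3, -15, -75, -375, -1875]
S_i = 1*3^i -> [1, 3, 9, 27, 81]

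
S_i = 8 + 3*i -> [8, 11, 14, 17, 20]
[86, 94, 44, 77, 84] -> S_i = Random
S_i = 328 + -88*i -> [328, 240, 152, 64, -24]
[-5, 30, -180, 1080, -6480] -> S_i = -5*-6^i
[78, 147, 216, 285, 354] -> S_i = 78 + 69*i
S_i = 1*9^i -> [1, 9, 81, 729, 6561]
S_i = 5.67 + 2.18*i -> [5.67, 7.85, 10.03, 12.21, 14.39]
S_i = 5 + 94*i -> [5, 99, 193, 287, 381]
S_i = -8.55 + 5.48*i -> [-8.55, -3.07, 2.41, 7.89, 13.37]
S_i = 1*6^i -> [1, 6, 36, 216, 1296]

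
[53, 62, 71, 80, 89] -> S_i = 53 + 9*i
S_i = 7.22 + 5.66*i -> [7.22, 12.88, 18.54, 24.2, 29.86]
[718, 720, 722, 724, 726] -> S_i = 718 + 2*i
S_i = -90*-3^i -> [-90, 270, -810, 2430, -7290]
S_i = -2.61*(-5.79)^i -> [-2.61, 15.11, -87.5, 506.61, -2933.29]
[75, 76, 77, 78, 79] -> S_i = 75 + 1*i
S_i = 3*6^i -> [3, 18, 108, 648, 3888]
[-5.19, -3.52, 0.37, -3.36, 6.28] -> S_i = Random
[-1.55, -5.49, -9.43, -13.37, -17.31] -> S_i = -1.55 + -3.94*i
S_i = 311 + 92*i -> [311, 403, 495, 587, 679]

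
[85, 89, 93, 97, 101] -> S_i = 85 + 4*i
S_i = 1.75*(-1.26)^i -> [1.75, -2.2, 2.78, -3.5, 4.41]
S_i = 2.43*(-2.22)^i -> [2.43, -5.39, 11.98, -26.59, 59.02]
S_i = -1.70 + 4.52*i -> [-1.7, 2.82, 7.34, 11.86, 16.38]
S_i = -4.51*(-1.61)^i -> [-4.51, 7.26, -11.69, 18.82, -30.3]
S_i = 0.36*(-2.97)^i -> [0.36, -1.07, 3.18, -9.43, 28.01]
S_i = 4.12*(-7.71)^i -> [4.12, -31.77, 244.91, -1888.25, 14558.44]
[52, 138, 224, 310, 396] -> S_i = 52 + 86*i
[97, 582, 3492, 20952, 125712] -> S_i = 97*6^i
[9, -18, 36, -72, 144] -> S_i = 9*-2^i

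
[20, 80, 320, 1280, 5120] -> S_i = 20*4^i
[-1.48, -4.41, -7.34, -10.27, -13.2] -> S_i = -1.48 + -2.93*i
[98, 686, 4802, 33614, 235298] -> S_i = 98*7^i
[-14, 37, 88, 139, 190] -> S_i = -14 + 51*i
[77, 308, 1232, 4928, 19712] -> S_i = 77*4^i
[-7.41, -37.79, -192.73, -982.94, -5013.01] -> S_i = -7.41*5.10^i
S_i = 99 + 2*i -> [99, 101, 103, 105, 107]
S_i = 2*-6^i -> [2, -12, 72, -432, 2592]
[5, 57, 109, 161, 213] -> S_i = 5 + 52*i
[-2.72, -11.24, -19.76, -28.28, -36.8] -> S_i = -2.72 + -8.52*i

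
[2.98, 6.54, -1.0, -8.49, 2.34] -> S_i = Random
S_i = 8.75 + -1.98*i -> [8.75, 6.77, 4.79, 2.81, 0.83]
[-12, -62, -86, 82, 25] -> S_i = Random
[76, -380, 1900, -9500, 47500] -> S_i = 76*-5^i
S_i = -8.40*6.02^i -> [-8.4, -50.57, -304.42, -1832.6, -11032.28]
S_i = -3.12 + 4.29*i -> [-3.12, 1.17, 5.46, 9.75, 14.04]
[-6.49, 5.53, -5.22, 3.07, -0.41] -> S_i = Random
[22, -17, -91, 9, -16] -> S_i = Random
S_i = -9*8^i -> [-9, -72, -576, -4608, -36864]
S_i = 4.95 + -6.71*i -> [4.95, -1.76, -8.47, -15.18, -21.89]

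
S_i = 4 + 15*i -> [4, 19, 34, 49, 64]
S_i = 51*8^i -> [51, 408, 3264, 26112, 208896]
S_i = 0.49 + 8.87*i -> [0.49, 9.36, 18.23, 27.1, 35.97]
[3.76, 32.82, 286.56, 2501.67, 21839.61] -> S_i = 3.76*8.73^i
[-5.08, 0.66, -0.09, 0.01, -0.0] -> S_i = -5.08*(-0.13)^i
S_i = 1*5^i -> [1, 5, 25, 125, 625]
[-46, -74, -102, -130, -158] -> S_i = -46 + -28*i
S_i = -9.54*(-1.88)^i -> [-9.54, 17.94, -33.72, 63.39, -119.17]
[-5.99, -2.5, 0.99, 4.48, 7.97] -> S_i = -5.99 + 3.49*i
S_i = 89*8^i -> [89, 712, 5696, 45568, 364544]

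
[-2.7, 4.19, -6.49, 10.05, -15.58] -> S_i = -2.70*(-1.55)^i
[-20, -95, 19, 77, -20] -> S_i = Random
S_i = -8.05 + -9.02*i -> [-8.05, -17.07, -26.09, -35.11, -44.13]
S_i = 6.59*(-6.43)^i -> [6.59, -42.37, 272.46, -1751.94, 11264.95]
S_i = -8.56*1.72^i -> [-8.56, -14.72, -25.32, -43.56, -74.92]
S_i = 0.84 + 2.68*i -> [0.84, 3.52, 6.2, 8.88, 11.56]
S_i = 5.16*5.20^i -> [5.16, 26.83, 139.53, 725.54, 3772.79]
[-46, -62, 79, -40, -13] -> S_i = Random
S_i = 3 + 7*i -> [3, 10, 17, 24, 31]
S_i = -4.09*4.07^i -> [-4.09, -16.65, -67.75, -275.74, -1122.28]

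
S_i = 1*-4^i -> [1, -4, 16, -64, 256]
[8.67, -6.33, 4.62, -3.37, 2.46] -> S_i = 8.67*(-0.73)^i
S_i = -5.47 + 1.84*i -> [-5.47, -3.63, -1.79, 0.05, 1.89]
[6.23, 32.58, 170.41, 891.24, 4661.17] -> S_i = 6.23*5.23^i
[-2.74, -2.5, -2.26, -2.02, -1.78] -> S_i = -2.74 + 0.24*i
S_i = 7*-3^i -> [7, -21, 63, -189, 567]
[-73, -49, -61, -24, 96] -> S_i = Random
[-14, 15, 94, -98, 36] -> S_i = Random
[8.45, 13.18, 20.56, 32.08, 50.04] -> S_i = 8.45*1.56^i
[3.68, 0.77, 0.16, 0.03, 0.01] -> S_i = 3.68*0.21^i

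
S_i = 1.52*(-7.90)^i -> [1.52, -12.01, 94.86, -749.42, 5920.41]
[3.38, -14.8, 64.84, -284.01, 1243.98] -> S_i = 3.38*(-4.38)^i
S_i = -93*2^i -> [-93, -186, -372, -744, -1488]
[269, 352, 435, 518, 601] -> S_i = 269 + 83*i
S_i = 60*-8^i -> [60, -480, 3840, -30720, 245760]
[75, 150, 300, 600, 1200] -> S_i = 75*2^i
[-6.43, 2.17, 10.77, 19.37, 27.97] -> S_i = -6.43 + 8.60*i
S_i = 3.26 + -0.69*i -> [3.26, 2.57, 1.88, 1.19, 0.5]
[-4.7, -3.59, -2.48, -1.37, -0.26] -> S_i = -4.70 + 1.11*i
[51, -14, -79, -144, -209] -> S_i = 51 + -65*i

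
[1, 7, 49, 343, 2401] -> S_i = 1*7^i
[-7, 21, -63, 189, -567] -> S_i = -7*-3^i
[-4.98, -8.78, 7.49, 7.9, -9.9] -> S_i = Random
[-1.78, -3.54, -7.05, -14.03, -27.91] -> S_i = -1.78*1.99^i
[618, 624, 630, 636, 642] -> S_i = 618 + 6*i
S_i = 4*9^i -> [4, 36, 324, 2916, 26244]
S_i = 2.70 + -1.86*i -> [2.7, 0.84, -1.02, -2.88, -4.74]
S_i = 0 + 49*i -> [0, 49, 98, 147, 196]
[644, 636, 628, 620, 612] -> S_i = 644 + -8*i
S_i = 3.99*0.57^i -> [3.99, 2.27, 1.3, 0.74, 0.42]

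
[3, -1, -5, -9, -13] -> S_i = 3 + -4*i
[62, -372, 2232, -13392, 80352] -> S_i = 62*-6^i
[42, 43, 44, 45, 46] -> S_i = 42 + 1*i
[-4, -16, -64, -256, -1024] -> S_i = -4*4^i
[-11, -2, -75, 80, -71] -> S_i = Random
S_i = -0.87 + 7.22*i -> [-0.87, 6.35, 13.57, 20.79, 28.01]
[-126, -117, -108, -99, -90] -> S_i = -126 + 9*i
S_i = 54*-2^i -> [54, -108, 216, -432, 864]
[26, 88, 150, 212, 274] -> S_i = 26 + 62*i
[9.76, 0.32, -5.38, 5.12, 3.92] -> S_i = Random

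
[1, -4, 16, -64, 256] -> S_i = 1*-4^i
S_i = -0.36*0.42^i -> [-0.36, -0.15, -0.06, -0.03, -0.01]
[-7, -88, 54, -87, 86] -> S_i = Random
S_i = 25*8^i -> [25, 200, 1600, 12800, 102400]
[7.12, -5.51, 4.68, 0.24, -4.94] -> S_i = Random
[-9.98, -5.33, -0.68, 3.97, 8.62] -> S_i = -9.98 + 4.65*i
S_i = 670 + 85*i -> [670, 755, 840, 925, 1010]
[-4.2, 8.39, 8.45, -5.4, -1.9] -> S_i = Random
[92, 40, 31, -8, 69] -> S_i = Random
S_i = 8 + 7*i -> [8, 15, 22, 29, 36]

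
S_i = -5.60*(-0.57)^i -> [-5.6, 3.19, -1.82, 1.04, -0.59]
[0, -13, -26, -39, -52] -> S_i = 0 + -13*i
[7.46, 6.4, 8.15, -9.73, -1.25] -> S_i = Random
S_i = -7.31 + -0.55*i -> [-7.31, -7.86, -8.41, -8.96, -9.51]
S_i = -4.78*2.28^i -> [-4.78, -10.9, -24.85, -56.65, -129.17]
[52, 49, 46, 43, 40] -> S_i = 52 + -3*i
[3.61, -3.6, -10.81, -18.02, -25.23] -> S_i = 3.61 + -7.21*i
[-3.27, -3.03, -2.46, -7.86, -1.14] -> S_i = Random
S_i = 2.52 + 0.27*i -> [2.52, 2.79, 3.06, 3.33, 3.6]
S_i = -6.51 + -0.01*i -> [-6.51, -6.52, -6.53, -6.54, -6.55]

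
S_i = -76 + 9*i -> [-76, -67, -58, -49, -40]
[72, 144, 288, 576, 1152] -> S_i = 72*2^i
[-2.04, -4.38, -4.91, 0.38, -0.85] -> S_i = Random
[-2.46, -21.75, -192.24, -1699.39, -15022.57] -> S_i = -2.46*8.84^i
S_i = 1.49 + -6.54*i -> [1.49, -5.05, -11.59, -18.13, -24.67]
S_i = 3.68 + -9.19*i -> [3.68, -5.51, -14.7, -23.89, -33.08]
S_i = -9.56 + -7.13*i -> [-9.56, -16.69, -23.82, -30.95, -38.08]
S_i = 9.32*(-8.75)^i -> [9.32, -81.55, 713.56, -6243.67, 54632.13]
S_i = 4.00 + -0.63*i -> [4.0, 3.37, 2.74, 2.11, 1.48]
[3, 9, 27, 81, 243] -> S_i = 3*3^i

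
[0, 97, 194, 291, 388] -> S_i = 0 + 97*i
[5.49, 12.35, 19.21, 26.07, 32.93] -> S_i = 5.49 + 6.86*i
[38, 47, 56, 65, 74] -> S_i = 38 + 9*i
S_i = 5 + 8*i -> [5, 13, 21, 29, 37]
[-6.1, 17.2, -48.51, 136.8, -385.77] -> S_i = -6.10*(-2.82)^i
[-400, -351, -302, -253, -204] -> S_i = -400 + 49*i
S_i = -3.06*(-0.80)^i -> [-3.06, 2.45, -1.96, 1.57, -1.25]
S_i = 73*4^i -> [73, 292, 1168, 4672, 18688]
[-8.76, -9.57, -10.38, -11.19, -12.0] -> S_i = -8.76 + -0.81*i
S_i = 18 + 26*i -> [18, 44, 70, 96, 122]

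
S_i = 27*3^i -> [27, 81, 243, 729, 2187]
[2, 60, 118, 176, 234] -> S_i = 2 + 58*i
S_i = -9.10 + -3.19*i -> [-9.1, -12.29, -15.48, -18.67, -21.86]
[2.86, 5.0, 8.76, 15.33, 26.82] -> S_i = 2.86*1.75^i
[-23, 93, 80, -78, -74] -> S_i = Random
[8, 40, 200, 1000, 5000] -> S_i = 8*5^i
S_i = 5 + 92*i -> [5, 97, 189, 281, 373]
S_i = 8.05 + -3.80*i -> [8.05, 4.25, 0.45, -3.35, -7.15]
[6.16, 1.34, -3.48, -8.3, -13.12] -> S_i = 6.16 + -4.82*i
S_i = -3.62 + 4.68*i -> [-3.62, 1.06, 5.74, 10.42, 15.1]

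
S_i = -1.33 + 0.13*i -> [-1.33, -1.2, -1.07, -0.94, -0.81]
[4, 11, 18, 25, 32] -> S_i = 4 + 7*i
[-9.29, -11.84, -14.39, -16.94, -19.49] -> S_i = -9.29 + -2.55*i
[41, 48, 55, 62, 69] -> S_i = 41 + 7*i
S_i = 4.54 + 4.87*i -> [4.54, 9.41, 14.28, 19.15, 24.02]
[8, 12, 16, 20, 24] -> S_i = 8 + 4*i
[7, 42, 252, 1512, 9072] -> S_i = 7*6^i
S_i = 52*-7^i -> [52, -364, 2548, -17836, 124852]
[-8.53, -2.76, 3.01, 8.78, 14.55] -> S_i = -8.53 + 5.77*i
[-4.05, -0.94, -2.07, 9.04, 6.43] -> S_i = Random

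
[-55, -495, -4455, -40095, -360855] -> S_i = -55*9^i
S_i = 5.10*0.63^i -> [5.1, 3.21, 2.02, 1.28, 0.8]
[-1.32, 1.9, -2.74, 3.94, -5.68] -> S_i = -1.32*(-1.44)^i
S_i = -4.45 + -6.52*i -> [-4.45, -10.97, -17.49, -24.01, -30.53]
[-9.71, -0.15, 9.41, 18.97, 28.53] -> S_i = -9.71 + 9.56*i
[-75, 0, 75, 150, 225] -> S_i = -75 + 75*i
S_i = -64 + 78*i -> [-64, 14, 92, 170, 248]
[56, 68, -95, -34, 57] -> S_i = Random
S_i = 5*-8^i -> [5, -40, 320, -2560, 20480]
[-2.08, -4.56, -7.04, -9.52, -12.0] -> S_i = -2.08 + -2.48*i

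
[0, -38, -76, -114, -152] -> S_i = 0 + -38*i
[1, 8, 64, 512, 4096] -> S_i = 1*8^i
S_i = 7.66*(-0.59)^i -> [7.66, -4.52, 2.67, -1.57, 0.93]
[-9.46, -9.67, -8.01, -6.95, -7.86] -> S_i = Random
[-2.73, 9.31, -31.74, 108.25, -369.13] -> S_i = -2.73*(-3.41)^i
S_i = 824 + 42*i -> [824, 866, 908, 950, 992]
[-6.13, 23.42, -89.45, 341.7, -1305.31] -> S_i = -6.13*(-3.82)^i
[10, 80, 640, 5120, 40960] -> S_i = 10*8^i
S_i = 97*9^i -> [97, 873, 7857, 70713, 636417]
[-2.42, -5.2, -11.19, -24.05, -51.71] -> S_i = -2.42*2.15^i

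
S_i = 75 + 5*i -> [75, 80, 85, 90, 95]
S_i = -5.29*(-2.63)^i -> [-5.29, 13.91, -36.59, 96.23, -253.09]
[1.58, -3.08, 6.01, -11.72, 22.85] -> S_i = 1.58*(-1.95)^i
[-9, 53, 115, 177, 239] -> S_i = -9 + 62*i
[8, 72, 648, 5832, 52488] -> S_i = 8*9^i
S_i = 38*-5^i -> [38, -190, 950, -4750, 23750]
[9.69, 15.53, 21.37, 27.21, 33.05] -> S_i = 9.69 + 5.84*i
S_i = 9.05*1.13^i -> [9.05, 10.23, 11.56, 13.06, 14.76]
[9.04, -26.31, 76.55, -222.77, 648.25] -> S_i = 9.04*(-2.91)^i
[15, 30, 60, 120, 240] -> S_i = 15*2^i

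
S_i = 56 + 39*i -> [56, 95, 134, 173, 212]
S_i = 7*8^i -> [7, 56, 448, 3584, 28672]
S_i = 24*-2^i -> [24, -48, 96, -192, 384]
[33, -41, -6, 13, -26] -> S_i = Random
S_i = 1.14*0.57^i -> [1.14, 0.65, 0.37, 0.21, 0.12]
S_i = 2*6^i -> [2, 12, 72, 432, 2592]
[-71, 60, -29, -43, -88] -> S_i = Random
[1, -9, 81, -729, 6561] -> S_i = 1*-9^i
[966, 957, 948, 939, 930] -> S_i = 966 + -9*i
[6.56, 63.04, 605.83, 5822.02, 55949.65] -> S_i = 6.56*9.61^i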